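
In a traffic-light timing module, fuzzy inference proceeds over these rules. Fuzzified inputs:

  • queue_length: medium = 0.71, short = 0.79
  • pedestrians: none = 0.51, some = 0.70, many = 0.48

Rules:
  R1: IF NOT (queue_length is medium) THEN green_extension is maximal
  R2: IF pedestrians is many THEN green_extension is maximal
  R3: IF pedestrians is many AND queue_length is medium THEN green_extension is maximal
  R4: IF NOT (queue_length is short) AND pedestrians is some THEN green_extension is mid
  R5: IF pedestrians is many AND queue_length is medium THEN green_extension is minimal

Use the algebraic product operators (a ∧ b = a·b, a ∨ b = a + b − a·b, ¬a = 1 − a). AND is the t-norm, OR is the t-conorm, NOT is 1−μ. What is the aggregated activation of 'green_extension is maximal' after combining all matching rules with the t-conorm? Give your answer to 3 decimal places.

R1: ¬medium=1−0.71=0.29 → w = 0.2900
R2: many=0.48 → w = 0.4800
R3: many=0.48, medium=0.71; AND[a·b] → w = 0.3408
R4: ¬short=1−0.79=0.21, some=0.70; AND[a·b] → w = 0.1470
R5: many=0.48, medium=0.71; AND[a·b] → w = 0.3408
Rules with consequent 'maximal': {R1, R2, R3} → strengths 0.2900, 0.4800, 0.3408
Aggregate via t-conorm [a + b − a·b]: 0.7566

0.757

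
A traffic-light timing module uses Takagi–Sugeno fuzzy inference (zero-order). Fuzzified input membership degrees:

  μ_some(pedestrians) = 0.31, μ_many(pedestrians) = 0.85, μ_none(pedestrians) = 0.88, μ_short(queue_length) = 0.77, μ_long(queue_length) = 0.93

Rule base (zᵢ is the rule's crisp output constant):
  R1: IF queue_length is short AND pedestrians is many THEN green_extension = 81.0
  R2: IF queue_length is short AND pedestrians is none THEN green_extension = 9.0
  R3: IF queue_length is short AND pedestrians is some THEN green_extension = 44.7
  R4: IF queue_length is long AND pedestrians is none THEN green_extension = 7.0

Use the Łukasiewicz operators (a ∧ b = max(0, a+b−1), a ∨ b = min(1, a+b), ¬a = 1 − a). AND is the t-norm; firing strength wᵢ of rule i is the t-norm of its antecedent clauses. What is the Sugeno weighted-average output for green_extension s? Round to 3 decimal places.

30.239

R1 (z=81.0): short=0.77, many=0.85; AND[max(0, a+b−1)] → w = 0.62
R2 (z=9.0): short=0.77, none=0.88; AND[max(0, a+b−1)] → w = 0.65
R3 (z=44.7): short=0.77, some=0.31; AND[max(0, a+b−1)] → w = 0.08
R4 (z=7.0): long=0.93, none=0.88; AND[max(0, a+b−1)] → w = 0.81
Weighted average = (0.62·81.0 + 0.65·9.0 + 0.08·44.7 + 0.81·7.0) / (0.62 + 0.65 + 0.08 + 0.81)
  = 65.3160 / 2.1600 = 30.239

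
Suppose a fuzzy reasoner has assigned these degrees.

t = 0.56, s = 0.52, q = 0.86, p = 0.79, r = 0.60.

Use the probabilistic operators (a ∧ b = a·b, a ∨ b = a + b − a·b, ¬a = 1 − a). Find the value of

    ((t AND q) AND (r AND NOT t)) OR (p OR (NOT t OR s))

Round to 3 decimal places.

0.951

t AND q = a·b on (0.5600, 0.8600) = 0.4816
NOT t = 1 − 0.5600 = 0.4400
r AND NOT t = a·b on (0.6000, 0.4400) = 0.2640
(t AND q) AND (r AND NOT t) = a·b on (0.4816, 0.2640) = 0.1271
NOT t = 1 − 0.5600 = 0.4400
NOT t OR s = a + b − a·b on (0.4400, 0.5200) = 0.7312
p OR (NOT t OR s) = a + b − a·b on (0.7900, 0.7312) = 0.9436
((t AND q) AND (r AND NOT t)) OR (p OR (NOT t OR s)) = a + b − a·b on (0.1271, 0.9436) = 0.9507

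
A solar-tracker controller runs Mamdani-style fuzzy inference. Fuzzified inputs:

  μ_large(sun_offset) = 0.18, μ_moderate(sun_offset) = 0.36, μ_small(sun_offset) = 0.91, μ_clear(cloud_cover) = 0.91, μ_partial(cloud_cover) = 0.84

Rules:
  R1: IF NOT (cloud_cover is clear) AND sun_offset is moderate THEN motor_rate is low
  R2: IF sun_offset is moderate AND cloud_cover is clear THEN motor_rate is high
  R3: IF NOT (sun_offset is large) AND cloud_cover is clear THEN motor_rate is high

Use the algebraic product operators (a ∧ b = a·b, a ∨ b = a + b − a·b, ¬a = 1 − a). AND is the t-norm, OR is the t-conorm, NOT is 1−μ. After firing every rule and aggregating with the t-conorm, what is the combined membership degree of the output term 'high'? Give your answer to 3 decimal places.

0.829

R1: ¬clear=1−0.91=0.09, moderate=0.36; AND[a·b] → w = 0.0324
R2: moderate=0.36, clear=0.91; AND[a·b] → w = 0.3276
R3: ¬large=1−0.18=0.82, clear=0.91; AND[a·b] → w = 0.7462
Rules with consequent 'high': {R2, R3} → strengths 0.3276, 0.7462
Aggregate via t-conorm [a + b − a·b]: 0.8293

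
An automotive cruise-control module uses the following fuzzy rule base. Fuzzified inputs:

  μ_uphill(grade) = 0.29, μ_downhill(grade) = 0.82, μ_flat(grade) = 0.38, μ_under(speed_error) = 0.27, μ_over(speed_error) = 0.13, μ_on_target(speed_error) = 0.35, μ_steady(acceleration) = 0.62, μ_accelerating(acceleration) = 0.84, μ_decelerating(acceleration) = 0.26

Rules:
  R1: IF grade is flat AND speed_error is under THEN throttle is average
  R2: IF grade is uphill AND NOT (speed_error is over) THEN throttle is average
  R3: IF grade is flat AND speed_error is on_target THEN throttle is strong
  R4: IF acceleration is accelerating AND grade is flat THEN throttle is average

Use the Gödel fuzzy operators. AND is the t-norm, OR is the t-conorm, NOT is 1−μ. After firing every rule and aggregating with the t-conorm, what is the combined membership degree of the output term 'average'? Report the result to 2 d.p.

R1: flat=0.38, under=0.27; AND[min(a, b)] → w = 0.27
R2: uphill=0.29, ¬over=1−0.13=0.87; AND[min(a, b)] → w = 0.29
R3: flat=0.38, on_target=0.35; AND[min(a, b)] → w = 0.35
R4: accelerating=0.84, flat=0.38; AND[min(a, b)] → w = 0.38
Rules with consequent 'average': {R1, R2, R4} → strengths 0.27, 0.29, 0.38
Aggregate via t-conorm [max(a, b)]: 0.38

0.38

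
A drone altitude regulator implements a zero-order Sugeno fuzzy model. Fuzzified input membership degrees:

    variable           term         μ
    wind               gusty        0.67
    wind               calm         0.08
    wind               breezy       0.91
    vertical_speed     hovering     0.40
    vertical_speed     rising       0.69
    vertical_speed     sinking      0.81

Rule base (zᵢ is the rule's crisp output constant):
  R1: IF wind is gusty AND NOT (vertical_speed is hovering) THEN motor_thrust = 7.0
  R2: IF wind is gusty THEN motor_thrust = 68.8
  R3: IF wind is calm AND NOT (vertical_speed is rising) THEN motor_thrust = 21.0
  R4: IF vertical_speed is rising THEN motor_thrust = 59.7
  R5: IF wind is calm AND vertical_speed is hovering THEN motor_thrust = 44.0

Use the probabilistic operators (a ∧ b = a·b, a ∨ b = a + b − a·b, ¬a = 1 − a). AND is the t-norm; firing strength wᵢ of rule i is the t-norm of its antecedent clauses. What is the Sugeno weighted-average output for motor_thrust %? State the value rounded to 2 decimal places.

R1 (z=7.0): gusty=0.67, ¬hovering=1−0.40=0.60; AND[a·b] → w = 0.4020
R2 (z=68.8): gusty=0.67 → w = 0.6700
R3 (z=21.0): calm=0.08, ¬rising=1−0.69=0.31; AND[a·b] → w = 0.0248
R4 (z=59.7): rising=0.69 → w = 0.6900
R5 (z=44.0): calm=0.08, hovering=0.40; AND[a·b] → w = 0.0320
Weighted average = (0.4020·7.0 + 0.6700·68.8 + 0.0248·21.0 + 0.6900·59.7 + 0.0320·44.0) / (0.4020 + 0.6700 + 0.0248 + 0.6900 + 0.0320)
  = 92.0318 / 1.8188 = 50.60

50.60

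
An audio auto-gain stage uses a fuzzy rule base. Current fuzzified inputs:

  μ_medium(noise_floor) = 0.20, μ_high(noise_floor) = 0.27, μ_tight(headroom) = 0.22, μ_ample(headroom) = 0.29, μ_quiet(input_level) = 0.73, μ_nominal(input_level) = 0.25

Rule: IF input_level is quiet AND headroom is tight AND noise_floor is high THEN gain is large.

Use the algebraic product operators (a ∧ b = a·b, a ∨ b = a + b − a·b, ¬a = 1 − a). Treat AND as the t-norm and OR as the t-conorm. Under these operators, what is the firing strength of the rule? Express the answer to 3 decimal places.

0.043

firing strength: quiet=0.73, tight=0.22, high=0.27; AND[a·b] → w = 0.0434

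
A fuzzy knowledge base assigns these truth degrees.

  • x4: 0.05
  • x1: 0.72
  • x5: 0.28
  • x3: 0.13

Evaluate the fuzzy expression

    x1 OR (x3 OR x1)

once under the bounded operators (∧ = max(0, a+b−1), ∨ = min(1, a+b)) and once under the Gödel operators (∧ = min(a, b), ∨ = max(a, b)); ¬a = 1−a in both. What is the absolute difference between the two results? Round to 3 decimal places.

Under bounded:
  x3 OR x1 = min(1, a+b) on (0.13, 0.72) = 0.85
  x1 OR (x3 OR x1) = min(1, a+b) on (0.72, 0.85) = 1.00
  → value = 1.0000
Under Gödel:
  x3 OR x1 = max(a, b) on (0.13, 0.72) = 0.72
  x1 OR (x3 OR x1) = max(a, b) on (0.72, 0.72) = 0.72
  → value = 0.7200
|1.0000 − 0.7200| = 0.280

0.280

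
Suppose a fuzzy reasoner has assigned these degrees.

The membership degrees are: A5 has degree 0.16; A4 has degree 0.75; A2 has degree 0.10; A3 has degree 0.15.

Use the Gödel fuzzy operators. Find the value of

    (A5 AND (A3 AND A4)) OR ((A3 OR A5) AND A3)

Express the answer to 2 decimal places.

A3 AND A4 = min(a, b) on (0.15, 0.75) = 0.15
A5 AND (A3 AND A4) = min(a, b) on (0.16, 0.15) = 0.15
A3 OR A5 = max(a, b) on (0.15, 0.16) = 0.16
(A3 OR A5) AND A3 = min(a, b) on (0.16, 0.15) = 0.15
(A5 AND (A3 AND A4)) OR ((A3 OR A5) AND A3) = max(a, b) on (0.15, 0.15) = 0.15

0.15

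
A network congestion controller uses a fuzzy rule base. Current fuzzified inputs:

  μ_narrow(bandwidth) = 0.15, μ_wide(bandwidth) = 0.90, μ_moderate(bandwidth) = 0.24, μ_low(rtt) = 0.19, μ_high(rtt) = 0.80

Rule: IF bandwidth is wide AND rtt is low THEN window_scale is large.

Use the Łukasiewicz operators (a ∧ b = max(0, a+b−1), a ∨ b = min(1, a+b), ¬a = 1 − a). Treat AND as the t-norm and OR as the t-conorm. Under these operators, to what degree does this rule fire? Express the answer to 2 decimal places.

0.09

firing strength: wide=0.90, low=0.19; AND[max(0, a+b−1)] → w = 0.09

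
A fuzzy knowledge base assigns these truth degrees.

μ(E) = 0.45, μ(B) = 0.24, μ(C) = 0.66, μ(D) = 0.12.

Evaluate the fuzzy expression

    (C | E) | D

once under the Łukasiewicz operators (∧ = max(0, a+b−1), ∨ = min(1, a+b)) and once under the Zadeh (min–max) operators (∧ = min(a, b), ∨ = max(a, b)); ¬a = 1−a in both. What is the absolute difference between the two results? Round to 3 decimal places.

Under Łukasiewicz:
  C | E = min(1, a+b) on (0.66, 0.45) = 1.00
  (C | E) | D = min(1, a+b) on (1.00, 0.12) = 1.00
  → value = 1.0000
Under Zadeh (min–max):
  C | E = max(a, b) on (0.66, 0.45) = 0.66
  (C | E) | D = max(a, b) on (0.66, 0.12) = 0.66
  → value = 0.6600
|1.0000 − 0.6600| = 0.340

0.340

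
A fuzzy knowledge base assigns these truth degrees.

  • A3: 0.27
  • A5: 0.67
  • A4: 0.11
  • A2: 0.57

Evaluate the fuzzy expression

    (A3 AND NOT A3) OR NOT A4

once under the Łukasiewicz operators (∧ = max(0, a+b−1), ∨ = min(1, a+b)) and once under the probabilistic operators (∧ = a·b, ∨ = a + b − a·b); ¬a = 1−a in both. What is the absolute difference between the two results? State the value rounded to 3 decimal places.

0.022

Under Łukasiewicz:
  NOT A3 = 1 − 0.27 = 0.73
  A3 AND NOT A3 = max(0, a+b−1) on (0.27, 0.73) = 0.00
  NOT A4 = 1 − 0.11 = 0.89
  (A3 AND NOT A3) OR NOT A4 = min(1, a+b) on (0.00, 0.89) = 0.89
  → value = 0.8900
Under probabilistic:
  NOT A3 = 1 − 0.2700 = 0.7300
  A3 AND NOT A3 = a·b on (0.2700, 0.7300) = 0.1971
  NOT A4 = 1 − 0.1100 = 0.8900
  (A3 AND NOT A3) OR NOT A4 = a + b − a·b on (0.1971, 0.8900) = 0.9117
  → value = 0.9117
|0.8900 − 0.9117| = 0.022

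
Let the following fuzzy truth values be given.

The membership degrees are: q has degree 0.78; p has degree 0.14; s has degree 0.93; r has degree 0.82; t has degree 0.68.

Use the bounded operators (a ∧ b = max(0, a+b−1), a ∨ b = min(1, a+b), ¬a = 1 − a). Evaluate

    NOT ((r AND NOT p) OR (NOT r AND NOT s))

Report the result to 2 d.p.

0.32

NOT p = 1 − 0.14 = 0.86
r AND NOT p = max(0, a+b−1) on (0.82, 0.86) = 0.68
NOT r = 1 − 0.82 = 0.18
NOT s = 1 − 0.93 = 0.07
NOT r AND NOT s = max(0, a+b−1) on (0.18, 0.07) = 0.00
(r AND NOT p) OR (NOT r AND NOT s) = min(1, a+b) on (0.68, 0.00) = 0.68
NOT ((r AND NOT p) OR (NOT r AND NOT s)) = 1 − 0.68 = 0.32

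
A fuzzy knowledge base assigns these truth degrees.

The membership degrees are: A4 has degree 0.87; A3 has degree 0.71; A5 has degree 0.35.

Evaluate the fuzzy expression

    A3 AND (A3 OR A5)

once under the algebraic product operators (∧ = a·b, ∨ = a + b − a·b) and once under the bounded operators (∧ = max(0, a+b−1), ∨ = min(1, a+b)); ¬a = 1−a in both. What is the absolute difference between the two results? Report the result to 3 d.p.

0.134

Under algebraic product:
  A3 OR A5 = a + b − a·b on (0.7100, 0.3500) = 0.8115
  A3 AND (A3 OR A5) = a·b on (0.7100, 0.8115) = 0.5762
  → value = 0.5762
Under bounded:
  A3 OR A5 = min(1, a+b) on (0.71, 0.35) = 1.00
  A3 AND (A3 OR A5) = max(0, a+b−1) on (0.71, 1.00) = 0.71
  → value = 0.7100
|0.5762 − 0.7100| = 0.134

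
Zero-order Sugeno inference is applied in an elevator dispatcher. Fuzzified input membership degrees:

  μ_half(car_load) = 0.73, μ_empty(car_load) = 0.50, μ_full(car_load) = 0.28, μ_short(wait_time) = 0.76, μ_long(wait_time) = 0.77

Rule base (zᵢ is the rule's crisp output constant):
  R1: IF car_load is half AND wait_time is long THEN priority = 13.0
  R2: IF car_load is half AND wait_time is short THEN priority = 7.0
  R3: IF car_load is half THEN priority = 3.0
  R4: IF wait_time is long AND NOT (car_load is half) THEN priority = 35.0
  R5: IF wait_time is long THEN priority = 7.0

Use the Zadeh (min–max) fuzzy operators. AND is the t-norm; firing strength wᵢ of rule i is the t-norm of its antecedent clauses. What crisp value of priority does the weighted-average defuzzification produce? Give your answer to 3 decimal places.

R1 (z=13.0): half=0.73, long=0.77; AND[min(a, b)] → w = 0.73
R2 (z=7.0): half=0.73, short=0.76; AND[min(a, b)] → w = 0.73
R3 (z=3.0): half=0.73 → w = 0.73
R4 (z=35.0): long=0.77, ¬half=1−0.73=0.27; AND[min(a, b)] → w = 0.27
R5 (z=7.0): long=0.77 → w = 0.77
Weighted average = (0.73·13.0 + 0.73·7.0 + 0.73·3.0 + 0.27·35.0 + 0.77·7.0) / (0.73 + 0.73 + 0.73 + 0.27 + 0.77)
  = 31.6300 / 3.2300 = 9.793

9.793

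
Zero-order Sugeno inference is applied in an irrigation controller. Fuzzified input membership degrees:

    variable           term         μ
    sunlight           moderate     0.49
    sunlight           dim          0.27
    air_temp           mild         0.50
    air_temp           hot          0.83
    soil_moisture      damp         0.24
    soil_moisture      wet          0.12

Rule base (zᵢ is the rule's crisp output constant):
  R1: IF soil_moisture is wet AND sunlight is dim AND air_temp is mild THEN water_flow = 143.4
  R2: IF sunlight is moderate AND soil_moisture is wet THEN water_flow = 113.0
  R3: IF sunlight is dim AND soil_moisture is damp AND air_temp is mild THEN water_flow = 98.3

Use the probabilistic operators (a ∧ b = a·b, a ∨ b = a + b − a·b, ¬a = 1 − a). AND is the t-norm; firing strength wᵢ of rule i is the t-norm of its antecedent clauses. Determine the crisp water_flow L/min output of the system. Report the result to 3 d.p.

R1 (z=143.4): wet=0.12, dim=0.27, mild=0.50; AND[a·b] → w = 0.0162
R2 (z=113.0): moderate=0.49, wet=0.12; AND[a·b] → w = 0.0588
R3 (z=98.3): dim=0.27, damp=0.24, mild=0.50; AND[a·b] → w = 0.0324
Weighted average = (0.0162·143.4 + 0.0588·113.0 + 0.0324·98.3) / (0.0162 + 0.0588 + 0.0324)
  = 12.1524 / 0.1074 = 113.151

113.151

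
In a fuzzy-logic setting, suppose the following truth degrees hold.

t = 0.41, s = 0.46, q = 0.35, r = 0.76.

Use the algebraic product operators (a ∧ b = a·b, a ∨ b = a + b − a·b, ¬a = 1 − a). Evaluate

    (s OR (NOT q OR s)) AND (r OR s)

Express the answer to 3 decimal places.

0.782

NOT q = 1 − 0.3500 = 0.6500
NOT q OR s = a + b − a·b on (0.6500, 0.4600) = 0.8110
s OR (NOT q OR s) = a + b − a·b on (0.4600, 0.8110) = 0.8979
r OR s = a + b − a·b on (0.7600, 0.4600) = 0.8704
(s OR (NOT q OR s)) AND (r OR s) = a·b on (0.8979, 0.8704) = 0.7816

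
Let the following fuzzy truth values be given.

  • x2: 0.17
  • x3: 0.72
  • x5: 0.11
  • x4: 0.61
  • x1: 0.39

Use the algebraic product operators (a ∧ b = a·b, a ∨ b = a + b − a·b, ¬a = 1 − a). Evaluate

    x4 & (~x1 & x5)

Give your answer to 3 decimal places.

~x1 = 1 − 0.3900 = 0.6100
~x1 & x5 = a·b on (0.6100, 0.1100) = 0.0671
x4 & (~x1 & x5) = a·b on (0.6100, 0.0671) = 0.0409

0.041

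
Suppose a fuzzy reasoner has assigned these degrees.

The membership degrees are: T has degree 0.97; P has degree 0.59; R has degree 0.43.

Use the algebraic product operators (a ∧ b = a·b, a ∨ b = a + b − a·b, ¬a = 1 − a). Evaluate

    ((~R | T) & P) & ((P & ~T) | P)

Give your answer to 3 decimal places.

~R = 1 − 0.4300 = 0.5700
~R | T = a + b − a·b on (0.5700, 0.9700) = 0.9871
(~R | T) & P = a·b on (0.9871, 0.5900) = 0.5824
~T = 1 − 0.9700 = 0.0300
P & ~T = a·b on (0.5900, 0.0300) = 0.0177
(P & ~T) | P = a + b − a·b on (0.0177, 0.5900) = 0.5973
((~R | T) & P) & ((P & ~T) | P) = a·b on (0.5824, 0.5973) = 0.3478

0.348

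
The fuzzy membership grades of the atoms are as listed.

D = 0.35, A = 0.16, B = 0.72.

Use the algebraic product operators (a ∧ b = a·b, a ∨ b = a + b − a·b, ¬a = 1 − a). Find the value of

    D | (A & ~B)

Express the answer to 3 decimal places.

~B = 1 − 0.7200 = 0.2800
A & ~B = a·b on (0.1600, 0.2800) = 0.0448
D | (A & ~B) = a + b − a·b on (0.3500, 0.0448) = 0.3791

0.379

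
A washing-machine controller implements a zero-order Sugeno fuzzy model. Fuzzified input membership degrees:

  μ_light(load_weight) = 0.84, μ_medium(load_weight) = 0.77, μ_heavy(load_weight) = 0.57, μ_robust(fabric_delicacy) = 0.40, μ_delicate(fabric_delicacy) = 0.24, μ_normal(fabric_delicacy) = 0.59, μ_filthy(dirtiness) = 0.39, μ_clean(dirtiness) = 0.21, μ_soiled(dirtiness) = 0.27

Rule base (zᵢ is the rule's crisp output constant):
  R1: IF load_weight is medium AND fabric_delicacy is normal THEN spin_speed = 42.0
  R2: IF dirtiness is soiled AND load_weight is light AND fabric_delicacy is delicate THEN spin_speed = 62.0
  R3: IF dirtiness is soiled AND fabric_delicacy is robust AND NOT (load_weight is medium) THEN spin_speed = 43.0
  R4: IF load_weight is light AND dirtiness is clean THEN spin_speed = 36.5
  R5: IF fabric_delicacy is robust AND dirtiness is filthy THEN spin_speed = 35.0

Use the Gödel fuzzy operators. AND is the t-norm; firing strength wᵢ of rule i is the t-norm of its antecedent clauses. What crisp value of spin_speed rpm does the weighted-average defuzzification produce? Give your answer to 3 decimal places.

42.690

R1 (z=42.0): medium=0.77, normal=0.59; AND[min(a, b)] → w = 0.59
R2 (z=62.0): soiled=0.27, light=0.84, delicate=0.24; AND[min(a, b)] → w = 0.24
R3 (z=43.0): soiled=0.27, robust=0.40, ¬medium=1−0.77=0.23; AND[min(a, b)] → w = 0.23
R4 (z=36.5): light=0.84, clean=0.21; AND[min(a, b)] → w = 0.21
R5 (z=35.0): robust=0.40, filthy=0.39; AND[min(a, b)] → w = 0.39
Weighted average = (0.59·42.0 + 0.24·62.0 + 0.23·43.0 + 0.21·36.5 + 0.39·35.0) / (0.59 + 0.24 + 0.23 + 0.21 + 0.39)
  = 70.8650 / 1.6600 = 42.690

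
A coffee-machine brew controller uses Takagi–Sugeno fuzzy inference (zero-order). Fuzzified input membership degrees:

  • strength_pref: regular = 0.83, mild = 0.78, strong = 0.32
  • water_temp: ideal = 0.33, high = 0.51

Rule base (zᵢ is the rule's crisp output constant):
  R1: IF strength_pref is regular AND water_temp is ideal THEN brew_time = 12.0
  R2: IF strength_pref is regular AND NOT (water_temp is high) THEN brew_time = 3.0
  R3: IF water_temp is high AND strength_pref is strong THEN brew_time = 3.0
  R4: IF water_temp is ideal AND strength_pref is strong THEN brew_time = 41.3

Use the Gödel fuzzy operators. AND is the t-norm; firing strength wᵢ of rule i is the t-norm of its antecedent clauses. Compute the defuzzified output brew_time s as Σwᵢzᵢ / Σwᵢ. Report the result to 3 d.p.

R1 (z=12.0): regular=0.83, ideal=0.33; AND[min(a, b)] → w = 0.33
R2 (z=3.0): regular=0.83, ¬high=1−0.51=0.49; AND[min(a, b)] → w = 0.49
R3 (z=3.0): high=0.51, strong=0.32; AND[min(a, b)] → w = 0.32
R4 (z=41.3): ideal=0.33, strong=0.32; AND[min(a, b)] → w = 0.32
Weighted average = (0.33·12.0 + 0.49·3.0 + 0.32·3.0 + 0.32·41.3) / (0.33 + 0.49 + 0.32 + 0.32)
  = 19.6060 / 1.4600 = 13.429

13.429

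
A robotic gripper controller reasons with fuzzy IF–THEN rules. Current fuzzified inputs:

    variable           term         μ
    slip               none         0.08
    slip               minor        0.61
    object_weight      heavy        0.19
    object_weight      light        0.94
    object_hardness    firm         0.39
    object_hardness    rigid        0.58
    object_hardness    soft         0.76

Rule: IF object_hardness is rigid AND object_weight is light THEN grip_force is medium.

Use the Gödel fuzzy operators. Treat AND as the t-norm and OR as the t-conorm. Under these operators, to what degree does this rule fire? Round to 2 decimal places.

firing strength: rigid=0.58, light=0.94; AND[min(a, b)] → w = 0.58

0.58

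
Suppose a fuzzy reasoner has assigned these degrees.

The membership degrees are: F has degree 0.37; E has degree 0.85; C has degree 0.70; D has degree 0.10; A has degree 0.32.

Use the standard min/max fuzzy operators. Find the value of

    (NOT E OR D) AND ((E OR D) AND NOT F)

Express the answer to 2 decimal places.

0.15

NOT E = 1 − 0.85 = 0.15
NOT E OR D = max(a, b) on (0.15, 0.10) = 0.15
E OR D = max(a, b) on (0.85, 0.10) = 0.85
NOT F = 1 − 0.37 = 0.63
(E OR D) AND NOT F = min(a, b) on (0.85, 0.63) = 0.63
(NOT E OR D) AND ((E OR D) AND NOT F) = min(a, b) on (0.15, 0.63) = 0.15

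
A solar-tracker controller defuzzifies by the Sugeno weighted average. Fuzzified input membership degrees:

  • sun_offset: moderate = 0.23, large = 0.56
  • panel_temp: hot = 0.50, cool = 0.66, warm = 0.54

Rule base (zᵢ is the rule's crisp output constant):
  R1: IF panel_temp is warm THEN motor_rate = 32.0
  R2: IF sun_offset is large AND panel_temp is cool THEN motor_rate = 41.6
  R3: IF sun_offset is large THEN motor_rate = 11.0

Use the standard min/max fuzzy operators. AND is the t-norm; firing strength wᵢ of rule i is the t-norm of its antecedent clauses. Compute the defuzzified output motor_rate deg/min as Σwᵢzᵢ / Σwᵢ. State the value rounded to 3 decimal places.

28.154

R1 (z=32.0): warm=0.54 → w = 0.54
R2 (z=41.6): large=0.56, cool=0.66; AND[min(a, b)] → w = 0.56
R3 (z=11.0): large=0.56 → w = 0.56
Weighted average = (0.54·32.0 + 0.56·41.6 + 0.56·11.0) / (0.54 + 0.56 + 0.56)
  = 46.7360 / 1.6600 = 28.154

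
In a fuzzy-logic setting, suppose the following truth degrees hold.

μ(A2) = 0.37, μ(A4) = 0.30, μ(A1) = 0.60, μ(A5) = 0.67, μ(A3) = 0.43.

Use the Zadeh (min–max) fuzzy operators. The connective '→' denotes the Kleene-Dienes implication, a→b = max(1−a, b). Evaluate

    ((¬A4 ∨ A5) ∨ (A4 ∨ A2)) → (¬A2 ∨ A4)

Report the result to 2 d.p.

0.63

¬A4 = 1 − 0.30 = 0.70
¬A4 ∨ A5 = max(a, b) on (0.70, 0.67) = 0.70
A4 ∨ A2 = max(a, b) on (0.30, 0.37) = 0.37
(¬A4 ∨ A5) ∨ (A4 ∨ A2) = max(a, b) on (0.70, 0.37) = 0.70
¬A2 = 1 − 0.37 = 0.63
¬A2 ∨ A4 = max(a, b) on (0.63, 0.30) = 0.63
((¬A4 ∨ A5) ∨ (A4 ∨ A2)) → (¬A2 ∨ A4)  [Kleene-Dienes: max(1−a, b)] with a=0.70, b=0.63 → 0.63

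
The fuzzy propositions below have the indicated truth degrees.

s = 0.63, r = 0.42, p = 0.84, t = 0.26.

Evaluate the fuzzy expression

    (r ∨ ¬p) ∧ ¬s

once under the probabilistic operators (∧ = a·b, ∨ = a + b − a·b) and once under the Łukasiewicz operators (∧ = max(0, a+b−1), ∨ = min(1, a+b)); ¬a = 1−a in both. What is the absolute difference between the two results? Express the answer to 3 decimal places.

0.190

Under probabilistic:
  ¬p = 1 − 0.8400 = 0.1600
  r ∨ ¬p = a + b − a·b on (0.4200, 0.1600) = 0.5128
  ¬s = 1 − 0.6300 = 0.3700
  (r ∨ ¬p) ∧ ¬s = a·b on (0.5128, 0.3700) = 0.1897
  → value = 0.1897
Under Łukasiewicz:
  ¬p = 1 − 0.84 = 0.16
  r ∨ ¬p = min(1, a+b) on (0.42, 0.16) = 0.58
  ¬s = 1 − 0.63 = 0.37
  (r ∨ ¬p) ∧ ¬s = max(0, a+b−1) on (0.58, 0.37) = 0.00
  → value = 0.0000
|0.1897 − 0.0000| = 0.190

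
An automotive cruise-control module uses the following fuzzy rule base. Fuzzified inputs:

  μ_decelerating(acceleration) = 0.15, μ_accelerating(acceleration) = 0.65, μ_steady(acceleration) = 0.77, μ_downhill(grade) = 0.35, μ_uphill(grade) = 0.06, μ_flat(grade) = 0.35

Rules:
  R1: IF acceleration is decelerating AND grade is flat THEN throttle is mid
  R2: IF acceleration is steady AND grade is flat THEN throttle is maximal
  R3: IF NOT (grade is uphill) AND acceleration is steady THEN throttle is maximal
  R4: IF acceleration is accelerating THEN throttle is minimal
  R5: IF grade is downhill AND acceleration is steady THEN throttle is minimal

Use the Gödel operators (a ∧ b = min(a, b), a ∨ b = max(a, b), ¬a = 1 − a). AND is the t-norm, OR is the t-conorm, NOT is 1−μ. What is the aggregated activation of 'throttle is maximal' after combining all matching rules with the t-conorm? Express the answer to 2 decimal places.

R1: decelerating=0.15, flat=0.35; AND[min(a, b)] → w = 0.15
R2: steady=0.77, flat=0.35; AND[min(a, b)] → w = 0.35
R3: ¬uphill=1−0.06=0.94, steady=0.77; AND[min(a, b)] → w = 0.77
R4: accelerating=0.65 → w = 0.65
R5: downhill=0.35, steady=0.77; AND[min(a, b)] → w = 0.35
Rules with consequent 'maximal': {R2, R3} → strengths 0.35, 0.77
Aggregate via t-conorm [max(a, b)]: 0.77

0.77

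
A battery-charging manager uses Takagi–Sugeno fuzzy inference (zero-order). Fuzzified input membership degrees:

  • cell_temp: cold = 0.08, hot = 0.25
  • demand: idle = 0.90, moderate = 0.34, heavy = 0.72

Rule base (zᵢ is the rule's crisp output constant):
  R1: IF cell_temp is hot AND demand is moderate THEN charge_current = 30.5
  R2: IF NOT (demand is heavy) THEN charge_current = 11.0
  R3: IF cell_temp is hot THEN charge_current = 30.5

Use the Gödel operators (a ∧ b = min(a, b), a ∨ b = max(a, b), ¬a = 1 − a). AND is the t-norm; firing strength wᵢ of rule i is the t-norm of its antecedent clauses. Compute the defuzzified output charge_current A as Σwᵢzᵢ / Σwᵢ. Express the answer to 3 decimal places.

23.500

R1 (z=30.5): hot=0.25, moderate=0.34; AND[min(a, b)] → w = 0.25
R2 (z=11.0): ¬heavy=1−0.72=0.28 → w = 0.28
R3 (z=30.5): hot=0.25 → w = 0.25
Weighted average = (0.25·30.5 + 0.28·11.0 + 0.25·30.5) / (0.25 + 0.28 + 0.25)
  = 18.3300 / 0.7800 = 23.500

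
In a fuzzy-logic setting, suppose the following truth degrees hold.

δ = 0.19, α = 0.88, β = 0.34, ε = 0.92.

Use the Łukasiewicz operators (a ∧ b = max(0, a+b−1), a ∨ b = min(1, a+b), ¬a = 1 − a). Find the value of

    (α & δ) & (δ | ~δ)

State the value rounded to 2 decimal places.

0.07

α & δ = max(0, a+b−1) on (0.88, 0.19) = 0.07
~δ = 1 − 0.19 = 0.81
δ | ~δ = min(1, a+b) on (0.19, 0.81) = 1.00
(α & δ) & (δ | ~δ) = max(0, a+b−1) on (0.07, 1.00) = 0.07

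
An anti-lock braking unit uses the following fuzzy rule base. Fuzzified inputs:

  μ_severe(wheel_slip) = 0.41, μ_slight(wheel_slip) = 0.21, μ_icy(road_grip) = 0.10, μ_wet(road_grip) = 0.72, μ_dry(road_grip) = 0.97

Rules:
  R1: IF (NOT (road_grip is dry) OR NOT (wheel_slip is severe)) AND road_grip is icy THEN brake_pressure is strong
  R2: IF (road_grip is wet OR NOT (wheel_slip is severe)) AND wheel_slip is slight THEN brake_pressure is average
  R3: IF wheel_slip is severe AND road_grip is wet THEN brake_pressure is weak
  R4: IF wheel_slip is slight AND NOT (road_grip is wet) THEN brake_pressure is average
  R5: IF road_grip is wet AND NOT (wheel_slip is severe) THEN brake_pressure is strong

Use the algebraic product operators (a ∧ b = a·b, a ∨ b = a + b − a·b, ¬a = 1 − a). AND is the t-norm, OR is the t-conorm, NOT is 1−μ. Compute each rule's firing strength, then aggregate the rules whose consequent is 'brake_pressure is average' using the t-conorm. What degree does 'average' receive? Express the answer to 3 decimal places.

R1: (¬dry=1−0.97=0.03 OR ¬severe=1−0.41=0.59) = 0.6023; AND[a·b] with icy=0.10 → w = 0.0602
R2: (wet=0.72 OR ¬severe=1−0.41=0.59) = 0.8852; AND[a·b] with slight=0.21 → w = 0.1859
R3: severe=0.41, wet=0.72; AND[a·b] → w = 0.2952
R4: slight=0.21, ¬wet=1−0.72=0.28; AND[a·b] → w = 0.0588
R5: wet=0.72, ¬severe=1−0.41=0.59; AND[a·b] → w = 0.4248
Rules with consequent 'average': {R2, R4} → strengths 0.1859, 0.0588
Aggregate via t-conorm [a + b − a·b]: 0.2338

0.234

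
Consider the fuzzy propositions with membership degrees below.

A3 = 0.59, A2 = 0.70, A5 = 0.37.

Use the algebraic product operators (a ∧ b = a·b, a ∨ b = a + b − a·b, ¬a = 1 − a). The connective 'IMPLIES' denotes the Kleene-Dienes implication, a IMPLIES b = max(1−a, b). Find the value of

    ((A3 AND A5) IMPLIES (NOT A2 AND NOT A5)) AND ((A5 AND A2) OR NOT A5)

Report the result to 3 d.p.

A3 AND A5 = a·b on (0.5900, 0.3700) = 0.2183
NOT A2 = 1 − 0.7000 = 0.3000
NOT A5 = 1 − 0.3700 = 0.6300
NOT A2 AND NOT A5 = a·b on (0.3000, 0.6300) = 0.1890
(A3 AND A5) IMPLIES (NOT A2 AND NOT A5)  [Kleene-Dienes: max(1−a, b)] with a=0.2183, b=0.1890 → 0.7817
A5 AND A2 = a·b on (0.3700, 0.7000) = 0.2590
NOT A5 = 1 − 0.3700 = 0.6300
(A5 AND A2) OR NOT A5 = a + b − a·b on (0.2590, 0.6300) = 0.7258
((A3 AND A5) IMPLIES (NOT A2 AND NOT A5)) AND ((A5 AND A2) OR NOT A5) = a·b on (0.7817, 0.7258) = 0.5674

0.567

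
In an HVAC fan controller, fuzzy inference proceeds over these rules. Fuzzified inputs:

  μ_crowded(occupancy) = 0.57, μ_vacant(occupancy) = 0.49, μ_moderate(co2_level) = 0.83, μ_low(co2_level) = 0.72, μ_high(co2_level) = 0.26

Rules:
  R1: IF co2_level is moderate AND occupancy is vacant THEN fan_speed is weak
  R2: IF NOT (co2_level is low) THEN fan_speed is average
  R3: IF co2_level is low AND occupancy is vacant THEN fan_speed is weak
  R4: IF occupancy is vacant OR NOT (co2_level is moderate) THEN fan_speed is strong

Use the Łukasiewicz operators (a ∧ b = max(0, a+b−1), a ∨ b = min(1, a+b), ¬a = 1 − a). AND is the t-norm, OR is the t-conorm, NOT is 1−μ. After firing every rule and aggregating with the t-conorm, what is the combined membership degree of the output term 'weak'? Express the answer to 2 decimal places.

R1: moderate=0.83, vacant=0.49; AND[max(0, a+b−1)] → w = 0.32
R2: ¬low=1−0.72=0.28 → w = 0.28
R3: low=0.72, vacant=0.49; AND[max(0, a+b−1)] → w = 0.21
R4: vacant=0.49, ¬moderate=1−0.83=0.17; OR[min(1, a+b)] → w = 0.66
Rules with consequent 'weak': {R1, R3} → strengths 0.32, 0.21
Aggregate via t-conorm [min(1, a+b)]: 0.53

0.53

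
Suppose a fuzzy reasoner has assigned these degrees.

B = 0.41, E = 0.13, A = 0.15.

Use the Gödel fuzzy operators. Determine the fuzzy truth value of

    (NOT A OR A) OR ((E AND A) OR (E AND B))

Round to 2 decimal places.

0.85

NOT A = 1 − 0.15 = 0.85
NOT A OR A = max(a, b) on (0.85, 0.15) = 0.85
E AND A = min(a, b) on (0.13, 0.15) = 0.13
E AND B = min(a, b) on (0.13, 0.41) = 0.13
(E AND A) OR (E AND B) = max(a, b) on (0.13, 0.13) = 0.13
(NOT A OR A) OR ((E AND A) OR (E AND B)) = max(a, b) on (0.85, 0.13) = 0.85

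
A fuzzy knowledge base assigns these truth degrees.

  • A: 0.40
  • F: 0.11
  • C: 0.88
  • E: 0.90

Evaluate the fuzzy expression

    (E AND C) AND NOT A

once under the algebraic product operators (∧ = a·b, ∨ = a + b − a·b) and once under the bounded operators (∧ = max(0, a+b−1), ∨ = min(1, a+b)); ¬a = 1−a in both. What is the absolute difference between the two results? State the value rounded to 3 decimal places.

0.095

Under algebraic product:
  E AND C = a·b on (0.9000, 0.8800) = 0.7920
  NOT A = 1 − 0.4000 = 0.6000
  (E AND C) AND NOT A = a·b on (0.7920, 0.6000) = 0.4752
  → value = 0.4752
Under bounded:
  E AND C = max(0, a+b−1) on (0.90, 0.88) = 0.78
  NOT A = 1 − 0.40 = 0.60
  (E AND C) AND NOT A = max(0, a+b−1) on (0.78, 0.60) = 0.38
  → value = 0.3800
|0.4752 − 0.3800| = 0.095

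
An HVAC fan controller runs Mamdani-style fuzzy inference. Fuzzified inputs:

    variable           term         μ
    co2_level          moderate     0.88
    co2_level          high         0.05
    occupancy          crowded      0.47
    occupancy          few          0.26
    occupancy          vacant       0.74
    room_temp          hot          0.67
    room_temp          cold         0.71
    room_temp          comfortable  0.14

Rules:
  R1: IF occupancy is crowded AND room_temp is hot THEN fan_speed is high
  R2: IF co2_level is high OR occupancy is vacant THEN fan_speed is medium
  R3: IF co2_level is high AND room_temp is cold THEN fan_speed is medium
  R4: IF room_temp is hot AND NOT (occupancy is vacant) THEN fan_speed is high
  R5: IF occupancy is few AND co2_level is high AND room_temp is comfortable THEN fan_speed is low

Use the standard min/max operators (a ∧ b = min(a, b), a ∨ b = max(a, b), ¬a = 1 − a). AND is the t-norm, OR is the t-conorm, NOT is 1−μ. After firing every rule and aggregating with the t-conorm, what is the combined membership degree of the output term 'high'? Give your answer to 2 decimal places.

R1: crowded=0.47, hot=0.67; AND[min(a, b)] → w = 0.47
R2: high=0.05, vacant=0.74; OR[max(a, b)] → w = 0.74
R3: high=0.05, cold=0.71; AND[min(a, b)] → w = 0.05
R4: hot=0.67, ¬vacant=1−0.74=0.26; AND[min(a, b)] → w = 0.26
R5: few=0.26, high=0.05, comfortable=0.14; AND[min(a, b)] → w = 0.05
Rules with consequent 'high': {R1, R4} → strengths 0.47, 0.26
Aggregate via t-conorm [max(a, b)]: 0.47

0.47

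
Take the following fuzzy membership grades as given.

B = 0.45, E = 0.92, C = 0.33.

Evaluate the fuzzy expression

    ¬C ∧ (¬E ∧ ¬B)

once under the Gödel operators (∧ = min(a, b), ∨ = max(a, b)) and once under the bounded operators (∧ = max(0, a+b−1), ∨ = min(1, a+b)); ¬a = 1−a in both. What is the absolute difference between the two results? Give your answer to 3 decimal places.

Under Gödel:
  ¬C = 1 − 0.33 = 0.67
  ¬E = 1 − 0.92 = 0.08
  ¬B = 1 − 0.45 = 0.55
  ¬E ∧ ¬B = min(a, b) on (0.08, 0.55) = 0.08
  ¬C ∧ (¬E ∧ ¬B) = min(a, b) on (0.67, 0.08) = 0.08
  → value = 0.0800
Under bounded:
  ¬C = 1 − 0.33 = 0.67
  ¬E = 1 − 0.92 = 0.08
  ¬B = 1 − 0.45 = 0.55
  ¬E ∧ ¬B = max(0, a+b−1) on (0.08, 0.55) = 0.00
  ¬C ∧ (¬E ∧ ¬B) = max(0, a+b−1) on (0.67, 0.00) = 0.00
  → value = 0.0000
|0.0800 − 0.0000| = 0.080

0.080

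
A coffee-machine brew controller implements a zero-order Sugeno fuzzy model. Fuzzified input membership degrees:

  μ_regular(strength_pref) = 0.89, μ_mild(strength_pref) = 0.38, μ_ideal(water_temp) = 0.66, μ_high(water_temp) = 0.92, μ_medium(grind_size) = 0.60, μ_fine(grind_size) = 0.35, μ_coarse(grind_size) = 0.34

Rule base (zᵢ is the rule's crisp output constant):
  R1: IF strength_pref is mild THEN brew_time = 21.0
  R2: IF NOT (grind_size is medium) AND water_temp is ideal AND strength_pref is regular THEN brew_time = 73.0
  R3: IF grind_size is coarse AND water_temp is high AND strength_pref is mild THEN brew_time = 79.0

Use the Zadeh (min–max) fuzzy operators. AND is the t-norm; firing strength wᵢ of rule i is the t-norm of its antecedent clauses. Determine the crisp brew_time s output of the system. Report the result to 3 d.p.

R1 (z=21.0): mild=0.38 → w = 0.38
R2 (z=73.0): ¬medium=1−0.60=0.40, ideal=0.66, regular=0.89; AND[min(a, b)] → w = 0.40
R3 (z=79.0): coarse=0.34, high=0.92, mild=0.38; AND[min(a, b)] → w = 0.34
Weighted average = (0.38·21.0 + 0.40·73.0 + 0.34·79.0) / (0.38 + 0.40 + 0.34)
  = 64.0400 / 1.1200 = 57.179

57.179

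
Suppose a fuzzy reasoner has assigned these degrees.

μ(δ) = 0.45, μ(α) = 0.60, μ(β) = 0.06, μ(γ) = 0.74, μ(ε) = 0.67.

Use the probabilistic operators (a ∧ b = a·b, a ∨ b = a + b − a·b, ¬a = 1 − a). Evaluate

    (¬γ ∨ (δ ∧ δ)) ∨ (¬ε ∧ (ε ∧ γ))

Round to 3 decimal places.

0.506

¬γ = 1 − 0.7400 = 0.2600
δ ∧ δ = a·b on (0.4500, 0.4500) = 0.2025
¬γ ∨ (δ ∧ δ) = a + b − a·b on (0.2600, 0.2025) = 0.4099
¬ε = 1 − 0.6700 = 0.3300
ε ∧ γ = a·b on (0.6700, 0.7400) = 0.4958
¬ε ∧ (ε ∧ γ) = a·b on (0.3300, 0.4958) = 0.1636
(¬γ ∨ (δ ∧ δ)) ∨ (¬ε ∧ (ε ∧ γ)) = a + b − a·b on (0.4099, 0.1636) = 0.5064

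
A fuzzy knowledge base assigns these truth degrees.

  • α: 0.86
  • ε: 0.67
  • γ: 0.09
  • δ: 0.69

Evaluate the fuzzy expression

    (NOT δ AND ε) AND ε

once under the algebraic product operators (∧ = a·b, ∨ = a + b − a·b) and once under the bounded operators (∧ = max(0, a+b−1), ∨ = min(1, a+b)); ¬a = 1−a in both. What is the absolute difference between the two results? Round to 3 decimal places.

0.139

Under algebraic product:
  NOT δ = 1 − 0.6900 = 0.3100
  NOT δ AND ε = a·b on (0.3100, 0.6700) = 0.2077
  (NOT δ AND ε) AND ε = a·b on (0.2077, 0.6700) = 0.1392
  → value = 0.1392
Under bounded:
  NOT δ = 1 − 0.69 = 0.31
  NOT δ AND ε = max(0, a+b−1) on (0.31, 0.67) = 0.00
  (NOT δ AND ε) AND ε = max(0, a+b−1) on (0.00, 0.67) = 0.00
  → value = 0.0000
|0.1392 − 0.0000| = 0.139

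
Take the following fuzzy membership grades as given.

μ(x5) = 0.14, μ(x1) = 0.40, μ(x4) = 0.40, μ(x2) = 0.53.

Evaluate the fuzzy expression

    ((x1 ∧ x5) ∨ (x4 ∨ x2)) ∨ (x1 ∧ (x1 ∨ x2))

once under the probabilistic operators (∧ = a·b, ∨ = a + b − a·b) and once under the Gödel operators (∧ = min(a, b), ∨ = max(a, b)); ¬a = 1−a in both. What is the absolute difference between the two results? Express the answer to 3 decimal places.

Under probabilistic:
  x1 ∧ x5 = a·b on (0.4000, 0.1400) = 0.0560
  x4 ∨ x2 = a + b − a·b on (0.4000, 0.5300) = 0.7180
  (x1 ∧ x5) ∨ (x4 ∨ x2) = a + b − a·b on (0.0560, 0.7180) = 0.7338
  x1 ∨ x2 = a + b − a·b on (0.4000, 0.5300) = 0.7180
  x1 ∧ (x1 ∨ x2) = a·b on (0.4000, 0.7180) = 0.2872
  ((x1 ∧ x5) ∨ (x4 ∨ x2)) ∨ (x1 ∧ (x1 ∨ x2)) = a + b − a·b on (0.7338, 0.2872) = 0.8102
  → value = 0.8102
Under Gödel:
  x1 ∧ x5 = min(a, b) on (0.40, 0.14) = 0.14
  x4 ∨ x2 = max(a, b) on (0.40, 0.53) = 0.53
  (x1 ∧ x5) ∨ (x4 ∨ x2) = max(a, b) on (0.14, 0.53) = 0.53
  x1 ∨ x2 = max(a, b) on (0.40, 0.53) = 0.53
  x1 ∧ (x1 ∨ x2) = min(a, b) on (0.40, 0.53) = 0.40
  ((x1 ∧ x5) ∨ (x4 ∨ x2)) ∨ (x1 ∧ (x1 ∨ x2)) = max(a, b) on (0.53, 0.40) = 0.53
  → value = 0.5300
|0.8102 − 0.5300| = 0.280

0.280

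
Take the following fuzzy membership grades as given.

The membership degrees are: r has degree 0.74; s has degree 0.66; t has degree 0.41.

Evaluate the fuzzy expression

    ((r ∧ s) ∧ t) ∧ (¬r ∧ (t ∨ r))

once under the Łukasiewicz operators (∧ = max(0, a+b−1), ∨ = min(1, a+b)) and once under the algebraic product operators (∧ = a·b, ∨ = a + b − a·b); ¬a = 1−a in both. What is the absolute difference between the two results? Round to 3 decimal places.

Under Łukasiewicz:
  r ∧ s = max(0, a+b−1) on (0.74, 0.66) = 0.40
  (r ∧ s) ∧ t = max(0, a+b−1) on (0.40, 0.41) = 0.00
  ¬r = 1 − 0.74 = 0.26
  t ∨ r = min(1, a+b) on (0.41, 0.74) = 1.00
  ¬r ∧ (t ∨ r) = max(0, a+b−1) on (0.26, 1.00) = 0.26
  ((r ∧ s) ∧ t) ∧ (¬r ∧ (t ∨ r)) = max(0, a+b−1) on (0.00, 0.26) = 0.00
  → value = 0.0000
Under algebraic product:
  r ∧ s = a·b on (0.7400, 0.6600) = 0.4884
  (r ∧ s) ∧ t = a·b on (0.4884, 0.4100) = 0.2002
  ¬r = 1 − 0.7400 = 0.2600
  t ∨ r = a + b − a·b on (0.4100, 0.7400) = 0.8466
  ¬r ∧ (t ∨ r) = a·b on (0.2600, 0.8466) = 0.2201
  ((r ∧ s) ∧ t) ∧ (¬r ∧ (t ∨ r)) = a·b on (0.2002, 0.2201) = 0.0441
  → value = 0.0441
|0.0000 − 0.0441| = 0.044

0.044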